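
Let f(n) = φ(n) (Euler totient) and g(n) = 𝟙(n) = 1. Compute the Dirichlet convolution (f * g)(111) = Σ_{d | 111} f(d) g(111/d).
(φ * 𝟙)(111) = 111

Divisors of 111: [1, 3, 37, 111]. For each d | 111:
  d = 1: φ(1) · 𝟙(111/1) = 1 · 1 = 1
  d = 3: φ(3) · 𝟙(111/3) = 2 · 1 = 2
  d = 37: φ(37) · 𝟙(111/37) = 36 · 1 = 36
  d = 111: φ(111) · 𝟙(111/111) = 72 · 1 = 72
Summing: (φ * 𝟙)(111) = 1 + 2 + 36 + 72 = 111.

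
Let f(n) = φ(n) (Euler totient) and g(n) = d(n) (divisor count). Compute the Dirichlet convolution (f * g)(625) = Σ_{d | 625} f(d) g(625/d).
(φ * d)(625) = 781

Divisors of 625: [1, 5, 25, 125, 625]. For each d | 625:
  d = 1: φ(1) · d(625/1) = 1 · 5 = 5
  d = 5: φ(5) · d(625/5) = 4 · 4 = 16
  d = 25: φ(25) · d(625/25) = 20 · 3 = 60
  d = 125: φ(125) · d(625/125) = 100 · 2 = 200
  d = 625: φ(625) · d(625/625) = 500 · 1 = 500
Summing: (φ * d)(625) = 5 + 16 + 60 + 200 + 500 = 781.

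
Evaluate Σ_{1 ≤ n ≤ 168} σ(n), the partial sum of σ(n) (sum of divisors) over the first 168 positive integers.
Σ_{n ≤ 168} σ(n) = 23355

Compute σ(n) for each 1 ≤ n ≤ 168: σ(1) = 1, σ(2) = 3, σ(3) = 4, σ(4) = 7, σ(5) = 6, σ(6) = 12, σ(7) = 8, σ(8) = 15, σ(9) = 13, σ(10) = 18, σ(11) = 12, σ(12) = 28, σ(13) = 14, σ(14) = 24, σ(15) = 24, σ(16) = 31, σ(17) = 18, σ(18) = 39, σ(19) = 20, σ(20) = 42, σ(21) = 32, σ(22) = 36, σ(23) = 24, σ(24) = 60, σ(25) = 31, σ(26) = 42, σ(27) = 40, σ(28) = 56, σ(29) = 30, σ(30) = 72, σ(31) = 32, σ(32) = 63, σ(33) = 48, σ(34) = 54, σ(35) = 48, σ(36) = 91, σ(37) = 38, σ(38) = 60, σ(39) = 56, σ(40) = 90, σ(41) = 42, σ(42) = 96, σ(43) = 44, σ(44) = 84, σ(45) = 78, σ(46) = 72, σ(47) = 48, σ(48) = 124, σ(49) = 57, σ(50) = 93, σ(51) = 72, σ(52) = 98, σ(53) = 54, σ(54) = 120, σ(55) = 72, σ(56) = 120, σ(57) = 80, σ(58) = 90, σ(59) = 60, σ(60) = 168, σ(61) = 62, σ(62) = 96, σ(63) = 104, σ(64) = 127, σ(65) = 84, σ(66) = 144, σ(67) = 68, σ(68) = 126, σ(69) = 96, σ(70) = 144, σ(71) = 72, σ(72) = 195, σ(73) = 74, σ(74) = 114, σ(75) = 124, σ(76) = 140, σ(77) = 96, σ(78) = 168, σ(79) = 80, σ(80) = 186, σ(81) = 121, σ(82) = 126, σ(83) = 84, σ(84) = 224, σ(85) = 108, σ(86) = 132, σ(87) = 120, σ(88) = 180, σ(89) = 90, σ(90) = 234, σ(91) = 112, σ(92) = 168, σ(93) = 128, σ(94) = 144, σ(95) = 120, σ(96) = 252, σ(97) = 98, σ(98) = 171, σ(99) = 156, σ(100) = 217, σ(101) = 102, σ(102) = 216, σ(103) = 104, σ(104) = 210, σ(105) = 192, σ(106) = 162, σ(107) = 108, σ(108) = 280, σ(109) = 110, σ(110) = 216, σ(111) = 152, σ(112) = 248, σ(113) = 114, σ(114) = 240, σ(115) = 144, σ(116) = 210, σ(117) = 182, σ(118) = 180, σ(119) = 144, σ(120) = 360, σ(121) = 133, σ(122) = 186, σ(123) = 168, σ(124) = 224, σ(125) = 156, σ(126) = 312, σ(127) = 128, σ(128) = 255, σ(129) = 176, σ(130) = 252, σ(131) = 132, σ(132) = 336, σ(133) = 160, σ(134) = 204, σ(135) = 240, σ(136) = 270, σ(137) = 138, σ(138) = 288, σ(139) = 140, σ(140) = 336, σ(141) = 192, σ(142) = 216, σ(143) = 168, σ(144) = 403, σ(145) = 180, σ(146) = 222, σ(147) = 228, σ(148) = 266, σ(149) = 150, σ(150) = 372, σ(151) = 152, σ(152) = 300, σ(153) = 234, σ(154) = 288, σ(155) = 192, σ(156) = 392, σ(157) = 158, σ(158) = 240, σ(159) = 216, σ(160) = 378, σ(161) = 192, σ(162) = 363, σ(163) = 164, σ(164) = 294, σ(165) = 288, σ(166) = 252, σ(167) = 168, σ(168) = 480. Summing all 168 values: 23355. (Average order: Σ_{n ≤ x} σ(n) ~ (π²/12) x². For x = 168, (π²/12)·168² ≈ 23213.31.)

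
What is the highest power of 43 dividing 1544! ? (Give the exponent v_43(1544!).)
v_43(1544!) = 35

Legendre's formula: v_p(n!) = Σ_{k ≥ 1} ⌊n / p^k⌋. For p = 43, n = 1544, the terms are:
  ⌊1544/43^1⌋ = ⌊1544/43⌋ = 35
(the next term ⌊1544/43^2⌋ = 0, terminating the sum). Summing: v_43(1544!) = 35 = 35.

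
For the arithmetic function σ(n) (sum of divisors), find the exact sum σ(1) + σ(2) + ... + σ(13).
Σ_{n ≤ 13} σ(n) = 141

Compute σ(n) for each 1 ≤ n ≤ 13: σ(1) = 1, σ(2) = 3, σ(3) = 4, σ(4) = 7, σ(5) = 6, σ(6) = 12, σ(7) = 8, σ(8) = 15, σ(9) = 13, σ(10) = 18, σ(11) = 12, σ(12) = 28, σ(13) = 14. Summing all 13 values: 141. (Average order: Σ_{n ≤ x} σ(n) ~ (π²/12) x². For x = 13, (π²/12)·13² ≈ 139.00.)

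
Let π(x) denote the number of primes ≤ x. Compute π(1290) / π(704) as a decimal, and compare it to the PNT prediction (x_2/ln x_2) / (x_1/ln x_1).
π(1290)/π(704) = 209/126 ≈ 1.6587;  PNT prediction ≈ 1.6774.

π(704) = 126 and π(1290) = 209, so π(1290)/π(704) ≈ 1.6587. The PNT-predicted ratio is (1290/ln(1290)) / (704/ln(704)) ≈ 1.6774. The two agree to within a few percent, as expected.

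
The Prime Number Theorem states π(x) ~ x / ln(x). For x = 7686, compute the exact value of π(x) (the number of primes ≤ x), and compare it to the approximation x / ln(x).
π(7686) = 974;  x/ln(x) ≈ 859.04;  relative error ≈ 11.80%.

Directly count primes up to 7686: π(7686) = 974. The PNT approximation gives 7686/ln(7686) ≈ 7686/8.94716 ≈ 859.04. Relative error (π(x) − x/ln(x)) / π(x) ≈ 11.80%; the approximation is known to undercount slightly (Li(x) is a better estimate).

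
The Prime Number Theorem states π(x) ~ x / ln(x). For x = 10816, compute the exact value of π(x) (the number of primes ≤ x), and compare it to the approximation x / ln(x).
π(10816) = 1315;  x/ln(x) ≈ 1164.42;  relative error ≈ 11.45%.

Directly count primes up to 10816: π(10816) = 1315. The PNT approximation gives 10816/ln(10816) ≈ 10816/9.28878 ≈ 1164.42. Relative error (π(x) − x/ln(x)) / π(x) ≈ 11.45%; the approximation is known to undercount slightly (Li(x) is a better estimate).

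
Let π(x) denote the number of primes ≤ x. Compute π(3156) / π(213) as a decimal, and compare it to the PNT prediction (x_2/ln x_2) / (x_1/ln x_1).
π(3156)/π(213) = 446/47 ≈ 9.4894;  PNT prediction ≈ 9.8594.

π(213) = 47 and π(3156) = 446, so π(3156)/π(213) ≈ 9.4894. The PNT-predicted ratio is (3156/ln(3156)) / (213/ln(213)) ≈ 9.8594. The two agree to within a few percent, as expected.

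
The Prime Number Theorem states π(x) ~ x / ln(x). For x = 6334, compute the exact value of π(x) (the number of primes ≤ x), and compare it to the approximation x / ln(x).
π(6334) = 824;  x/ln(x) ≈ 723.58;  relative error ≈ 12.19%.

Directly count primes up to 6334: π(6334) = 824. The PNT approximation gives 6334/ln(6334) ≈ 6334/8.75369 ≈ 723.58. Relative error (π(x) − x/ln(x)) / π(x) ≈ 12.19%; the approximation is known to undercount slightly (Li(x) is a better estimate).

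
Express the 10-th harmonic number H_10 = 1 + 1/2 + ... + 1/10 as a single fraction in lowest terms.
H_10 = 7381/2520

Direct summation: H_10 = 1 + 1/2 + ... + 1/10. The least common denominator is lcm(1, ..., 10) = 2520; over this denominator the numerator is 2520 + 1260 + 840 + 630 + 504 + 420 + 360 + 315 + 280 + 252 = 7381, so H_10 = 7381/2520 (already in lowest terms) ≈ 2.92897. (The PNT-adjacent estimate ln(10) + γ ≈ 2.87980 matches within O(1/n).)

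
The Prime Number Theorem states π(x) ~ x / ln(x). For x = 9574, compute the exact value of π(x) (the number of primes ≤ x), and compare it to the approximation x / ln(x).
π(9574) = 1183;  x/ln(x) ≈ 1044.42;  relative error ≈ 11.71%.

Directly count primes up to 9574: π(9574) = 1183. The PNT approximation gives 9574/ln(9574) ≈ 9574/9.16681 ≈ 1044.42. Relative error (π(x) − x/ln(x)) / π(x) ≈ 11.71%; the approximation is known to undercount slightly (Li(x) is a better estimate).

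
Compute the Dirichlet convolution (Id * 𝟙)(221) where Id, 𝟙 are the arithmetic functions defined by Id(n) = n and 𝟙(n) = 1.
(Id * 𝟙)(221) = 252

Divisors of 221: [1, 13, 17, 221]. For each d | 221:
  d = 1: Id(1) · 𝟙(221/1) = 1 · 1 = 1
  d = 13: Id(13) · 𝟙(221/13) = 13 · 1 = 13
  d = 17: Id(17) · 𝟙(221/17) = 17 · 1 = 17
  d = 221: Id(221) · 𝟙(221/221) = 221 · 1 = 221
Summing: (Id * 𝟙)(221) = 1 + 13 + 17 + 221 = 252.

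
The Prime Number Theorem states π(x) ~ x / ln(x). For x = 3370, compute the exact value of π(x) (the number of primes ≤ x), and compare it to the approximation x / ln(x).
π(3370) = 474;  x/ln(x) ≈ 414.89;  relative error ≈ 12.47%.

Directly count primes up to 3370: π(3370) = 474. The PNT approximation gives 3370/ln(3370) ≈ 3370/8.12267 ≈ 414.89. Relative error (π(x) − x/ln(x)) / π(x) ≈ 12.47%; the approximation is known to undercount slightly (Li(x) is a better estimate).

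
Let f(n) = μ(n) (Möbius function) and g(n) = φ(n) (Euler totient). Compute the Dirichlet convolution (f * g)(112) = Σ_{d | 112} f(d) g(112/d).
(μ * φ)(112) = 20

Divisors of 112: [1, 2, 4, 7, 8, 14, 16, 28, 56, 112]. For each d | 112:
  d = 1: μ(1) · φ(112/1) = 1 · 48 = 48
  d = 2: μ(2) · φ(112/2) = -1 · 24 = -24
  d = 4: μ(4) · φ(112/4) = 0 · 12 = 0
  d = 7: μ(7) · φ(112/7) = -1 · 8 = -8
  d = 8: μ(8) · φ(112/8) = 0 · 6 = 0
  d = 14: μ(14) · φ(112/14) = 1 · 4 = 4
  d = 16: μ(16) · φ(112/16) = 0 · 6 = 0
  d = 28: μ(28) · φ(112/28) = 0 · 2 = 0
  d = 56: μ(56) · φ(112/56) = 0 · 1 = 0
  d = 112: μ(112) · φ(112/112) = 0 · 1 = 0
Summing: (μ * φ)(112) = 48 + -24 + 0 + -8 + 0 + 4 + 0 + 0 + 0 + 0 = 20.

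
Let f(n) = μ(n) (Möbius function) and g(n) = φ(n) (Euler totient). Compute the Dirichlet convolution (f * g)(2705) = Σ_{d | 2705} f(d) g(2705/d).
(μ * φ)(2705) = 1617

Divisors of 2705: [1, 5, 541, 2705]. For each d | 2705:
  d = 1: μ(1) · φ(2705/1) = 1 · 2160 = 2160
  d = 5: μ(5) · φ(2705/5) = -1 · 540 = -540
  d = 541: μ(541) · φ(2705/541) = -1 · 4 = -4
  d = 2705: μ(2705) · φ(2705/2705) = 1 · 1 = 1
Summing: (μ * φ)(2705) = 2160 + -540 + -4 + 1 = 1617.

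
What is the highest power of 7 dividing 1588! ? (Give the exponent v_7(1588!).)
v_7(1588!) = 262

Legendre's formula: v_p(n!) = Σ_{k ≥ 1} ⌊n / p^k⌋. For p = 7, n = 1588, the terms are:
  ⌊1588/7^1⌋ = ⌊1588/7⌋ = 226
  ⌊1588/7^2⌋ = ⌊1588/49⌋ = 32
  ⌊1588/7^3⌋ = ⌊1588/343⌋ = 4
(the next term ⌊1588/7^4⌋ = 0, terminating the sum). Summing: v_7(1588!) = 226 + 32 + 4 = 262.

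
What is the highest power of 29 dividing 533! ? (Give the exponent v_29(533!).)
v_29(533!) = 18

Legendre's formula: v_p(n!) = Σ_{k ≥ 1} ⌊n / p^k⌋. For p = 29, n = 533, the terms are:
  ⌊533/29^1⌋ = ⌊533/29⌋ = 18
(the next term ⌊533/29^2⌋ = 0, terminating the sum). Summing: v_29(533!) = 18 = 18.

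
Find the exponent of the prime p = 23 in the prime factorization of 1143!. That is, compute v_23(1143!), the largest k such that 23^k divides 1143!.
v_23(1143!) = 51

Legendre's formula: v_p(n!) = Σ_{k ≥ 1} ⌊n / p^k⌋. For p = 23, n = 1143, the terms are:
  ⌊1143/23^1⌋ = ⌊1143/23⌋ = 49
  ⌊1143/23^2⌋ = ⌊1143/529⌋ = 2
(the next term ⌊1143/23^3⌋ = 0, terminating the sum). Summing: v_23(1143!) = 49 + 2 = 51.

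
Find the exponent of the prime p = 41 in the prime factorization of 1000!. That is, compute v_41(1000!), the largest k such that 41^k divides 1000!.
v_41(1000!) = 24

Legendre's formula: v_p(n!) = Σ_{k ≥ 1} ⌊n / p^k⌋. For p = 41, n = 1000, the terms are:
  ⌊1000/41^1⌋ = ⌊1000/41⌋ = 24
(the next term ⌊1000/41^2⌋ = 0, terminating the sum). Summing: v_41(1000!) = 24 = 24.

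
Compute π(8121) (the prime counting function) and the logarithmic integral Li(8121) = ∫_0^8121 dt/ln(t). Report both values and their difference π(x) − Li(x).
π(8121) = 1021;  Li(8121) ≈ 1039.87;  π(x) − Li(x) ≈ -18.87.

Direct count of primes ≤ 8121 gives π(8121) = 1021. Numerical evaluation of the logarithmic integral gives Li(8121) ≈ 1039.87. The difference π(x) − Li(x) ≈ -18.87 is typically negative for small/moderate x (Li(x) overestimates), though Littlewood's theorem shows this sign changes infinitely often.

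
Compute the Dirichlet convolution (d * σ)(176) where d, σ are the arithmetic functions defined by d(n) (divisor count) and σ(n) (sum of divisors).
(d * σ)(176) = 1386

Divisors of 176: [1, 2, 4, 8, 11, 16, 22, 44, 88, 176]. For each d | 176:
  d = 1: d(1) · σ(176/1) = 1 · 372 = 372
  d = 2: d(2) · σ(176/2) = 2 · 180 = 360
  d = 4: d(4) · σ(176/4) = 3 · 84 = 252
  d = 8: d(8) · σ(176/8) = 4 · 36 = 144
  d = 11: d(11) · σ(176/11) = 2 · 31 = 62
  d = 16: d(16) · σ(176/16) = 5 · 12 = 60
  d = 22: d(22) · σ(176/22) = 4 · 15 = 60
  d = 44: d(44) · σ(176/44) = 6 · 7 = 42
  d = 88: d(88) · σ(176/88) = 8 · 3 = 24
  d = 176: d(176) · σ(176/176) = 10 · 1 = 10
Summing: (d * σ)(176) = 372 + 360 + 252 + 144 + 62 + 60 + 60 + 42 + 24 + 10 = 1386.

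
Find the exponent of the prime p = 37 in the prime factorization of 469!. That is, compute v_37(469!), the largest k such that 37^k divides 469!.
v_37(469!) = 12

Legendre's formula: v_p(n!) = Σ_{k ≥ 1} ⌊n / p^k⌋. For p = 37, n = 469, the terms are:
  ⌊469/37^1⌋ = ⌊469/37⌋ = 12
(the next term ⌊469/37^2⌋ = 0, terminating the sum). Summing: v_37(469!) = 12 = 12.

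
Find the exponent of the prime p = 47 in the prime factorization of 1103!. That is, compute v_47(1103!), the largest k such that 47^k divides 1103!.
v_47(1103!) = 23

Legendre's formula: v_p(n!) = Σ_{k ≥ 1} ⌊n / p^k⌋. For p = 47, n = 1103, the terms are:
  ⌊1103/47^1⌋ = ⌊1103/47⌋ = 23
(the next term ⌊1103/47^2⌋ = 0, terminating the sum). Summing: v_47(1103!) = 23 = 23.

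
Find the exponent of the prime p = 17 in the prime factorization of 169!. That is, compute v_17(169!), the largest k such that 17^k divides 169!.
v_17(169!) = 9

Legendre's formula: v_p(n!) = Σ_{k ≥ 1} ⌊n / p^k⌋. For p = 17, n = 169, the terms are:
  ⌊169/17^1⌋ = ⌊169/17⌋ = 9
(the next term ⌊169/17^2⌋ = 0, terminating the sum). Summing: v_17(169!) = 9 = 9.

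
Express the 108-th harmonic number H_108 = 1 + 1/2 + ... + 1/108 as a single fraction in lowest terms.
H_108 = 81704399374878842092679986459517574603754626787/15521442759214556458772607587176753329489754560

Direct summation: H_108 = 1 + 1/2 + ... + 1/108. The least common denominator is lcm(1, ..., 108) = 77607213796072782293863037935883766647448772800; over this denominator the numerator is 77607213796072782293863037935883766647448772800 + 38803606898036391146931518967941883323724386400 + 25869071265357594097954345978627922215816257600 + 19401803449018195573465759483970941661862193200 + 15521442759214556458772607587176753329489754560 + 12934535632678797048977172989313961107908128800 + 11086744828010397470551862562269109521064110400 + 9700901724509097786732879741985470830931096600 + 8623023755119198032651448659542640738605419200 + 7760721379607278229386303793588376664744877280 + 7055201254188434753987548903262160604313524800 + 6467267816339398524488586494656980553954064400 + 5969785676620983253374079841221828203649905600 + 5543372414005198735275931281134554760532055200 + 5173814253071518819590869195725584443163251520 + 4850450862254548893366439870992735415465548300 + 4565130223298398958462531643287280391026398400 + 4311511877559599016325724329771320369302709600 + 4084590199793304331255949365046514034076251200 + 3880360689803639114693151896794188332372438640 + 3695581609336799156850620854089703173688036800 + 3527600627094217376993774451631080302156762400 + 3374226686785773143211436431994946375976033600 + 3233633908169699262244293247328490276977032200 + 3104288551842911291754521517435350665897950912 + 2984892838310491626687039920610914101824952800 + 2874341251706399344217149553180880246201806400 + 2771686207002599367637965640567277380266027600 + 2676110820554233872202173721927026436118923200 + 2586907126535759409795434597862792221581625760 + 2503458509550734912705259288254315053143508800 + 2425225431127274446683219935496367707732774150 + 2351733751396144917995849634420720201437841600 + 2282565111649199479231265821643640195513199200 + 2217348965602079494110372512453821904212822080 + 2155755938779799508162862164885660184651354800 + 2097492264758723845780082106375236936417534400 + 2042295099896652165627974682523257017038125600 + 1989928558873661084458026613740609401216635200 + 1940180344901819557346575948397094166186219320 + 1892858873074945909606415559411799186523140800 + 1847790804668399578425310427044851586844018400 + 1804818925490064704508442742694971317382529600 + 1763800313547108688496887225815540151078381200 + 1724604751023839606530289731908528147721083840 + 1687113343392886571605718215997473187988016800 + 1651217314810059197741766764593271630796782400 + 1616816954084849631122146623664245138488516100 + 1583820689715771067221694651752729931580587200 + 1552144275921455645877260758717675332948975456 + 1521710074432799652820843881095760130342132800 + 1492446419155245813343519960305457050912476400 + 1464287052756090231959679961054410691461297600 + 1437170625853199672108574776590440123100903200 + 1411040250837686950797509780652432120862704960 + 1385843103501299683818982820283638690133013800 + 1361530066597768110418649788348838011358750400 + 1338055410277116936101086860963513218059461600 + 1315376505018182750743441320947182485549979200 + 1293453563267879704897717298931396110790812880 + 1272249406492996431046935048129242076187684800 + 1251729254775367456352629644127157526571754400 + 1231860536445599718950206951363234391229345600 + 1212612715563637223341609967748183853866387075 + 1193957135324196650674815968244365640729981120 + 1175866875698072458997924817210360100718920800 + 1158316623821981825281537879640056218618638400 + 1141282555824599739615632910821820097756599600 + 1124742228928591047737145477331648791992011200 + 1108674482801039747055186256226910952106411040 + 1093059349240461722448775182195546009118996800 + 1077877969389899754081431082442830092325677400 + 1063112517754421675258397779943613241745873600 + 1048746132379361922890041053187618468208767200 + 1034762850614303763918173839145116888632650304 + 1021147549948326082813987341261628508519062800 + 1007885893455490679141078414751737229187646400 + 994964279436830542229013306870304700608317600 + 982369794886997244226114404251693248701883200 + 970090172450909778673287974198547083093109660 + 958113750568799781405716517726960082067268800 + 946429436537472954803207779705899593261570400 + 935026672241840750528470336576912851174081600 + 923895402334199789212655213522425793422009200 + 913026044659679791692506328657456078205279680 + 902409462745032352254221371347485658691264800 + 892036940184744624067391240642342145372974400 + 881900156773554344248443612907770075539190600 + 871991166248008789818685819504311984802795200 + 862302375511919803265144865954264073860541920 + 852826525231569036196297120174546886235700800 + 843556671696443285802859107998736593994008400 + 834486169850244970901753096084771684381169600 + 825608657405029598870883382296635815398391200 + 816918039958660866251189873009302806815250240 + 808408477042424815561073311832122569244258050 + 800074369031678167977969463256533676777822400 + 791910344857885533610847325876364965790293600 + 783911250465381639331949878140240067145947200 + 776072137960727822938630379358837666474487728 + 768388255406661210830327108276076897499492800 + 760855037216399826410421940547880065171066400 + 753468095107502740717116873163920064538337600 + 746223209577622906671759980152728525456238200 + 739116321867359831370124170817940634737607360 + 732143526378045115979839980527205345730648800 + 725301063514698899942645214354053893901390400 + 718585312926599836054287388295220061550451600 = 408521996874394210463399932297587873018773133935, so H_108 = 408521996874394210463399932297587873018773133935/77607213796072782293863037935883766647448772800; reducing by gcd(408521996874394210463399932297587873018773133935, 77607213796072782293863037935883766647448772800) = 5 gives 81704399374878842092679986459517574603754626787/15521442759214556458772607587176753329489754560 ≈ 5.26397. (The PNT-adjacent estimate ln(108) + γ ≈ 5.25935 matches within O(1/n).)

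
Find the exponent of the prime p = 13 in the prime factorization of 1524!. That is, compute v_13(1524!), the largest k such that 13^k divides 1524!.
v_13(1524!) = 126

Legendre's formula: v_p(n!) = Σ_{k ≥ 1} ⌊n / p^k⌋. For p = 13, n = 1524, the terms are:
  ⌊1524/13^1⌋ = ⌊1524/13⌋ = 117
  ⌊1524/13^2⌋ = ⌊1524/169⌋ = 9
(the next term ⌊1524/13^3⌋ = 0, terminating the sum). Summing: v_13(1524!) = 117 + 9 = 126.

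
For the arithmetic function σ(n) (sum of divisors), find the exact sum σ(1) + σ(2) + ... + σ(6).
Σ_{n ≤ 6} σ(n) = 33

Compute σ(n) for each 1 ≤ n ≤ 6: σ(1) = 1, σ(2) = 3, σ(3) = 4, σ(4) = 7, σ(5) = 6, σ(6) = 12. Summing all 6 values: 33. (Average order: Σ_{n ≤ x} σ(n) ~ (π²/12) x². For x = 6, (π²/12)·6² ≈ 29.61.)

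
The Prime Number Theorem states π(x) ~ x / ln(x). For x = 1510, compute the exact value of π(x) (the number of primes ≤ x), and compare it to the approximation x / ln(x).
π(1510) = 239;  x/ln(x) ≈ 206.29;  relative error ≈ 13.69%.

Directly count primes up to 1510: π(1510) = 239. The PNT approximation gives 1510/ln(1510) ≈ 1510/7.31986 ≈ 206.29. Relative error (π(x) − x/ln(x)) / π(x) ≈ 13.69%; the approximation is known to undercount slightly (Li(x) is a better estimate).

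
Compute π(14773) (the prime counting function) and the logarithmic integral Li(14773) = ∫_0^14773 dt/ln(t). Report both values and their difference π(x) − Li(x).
π(14773) = 1731;  Li(14773) ≈ 1753.00;  π(x) − Li(x) ≈ -22.00.

Direct count of primes ≤ 14773 gives π(14773) = 1731. Numerical evaluation of the logarithmic integral gives Li(14773) ≈ 1753.00. The difference π(x) − Li(x) ≈ -22.00 is typically negative for small/moderate x (Li(x) overestimates), though Littlewood's theorem shows this sign changes infinitely often.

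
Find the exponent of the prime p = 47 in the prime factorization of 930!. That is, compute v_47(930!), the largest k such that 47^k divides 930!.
v_47(930!) = 19

Legendre's formula: v_p(n!) = Σ_{k ≥ 1} ⌊n / p^k⌋. For p = 47, n = 930, the terms are:
  ⌊930/47^1⌋ = ⌊930/47⌋ = 19
(the next term ⌊930/47^2⌋ = 0, terminating the sum). Summing: v_47(930!) = 19 = 19.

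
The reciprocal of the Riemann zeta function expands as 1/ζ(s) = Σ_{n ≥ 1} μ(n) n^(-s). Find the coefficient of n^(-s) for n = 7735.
μ(7735) = 1

Factor n = 7735 = 5 · 7 · 13 · 17. μ(n) = 0 if any exponent ≥ 2 (not squarefree); otherwise μ(n) = (−1)^{ω(n)} where ω(n) is the number of distinct prime factors. Applying: μ(7735) = 1.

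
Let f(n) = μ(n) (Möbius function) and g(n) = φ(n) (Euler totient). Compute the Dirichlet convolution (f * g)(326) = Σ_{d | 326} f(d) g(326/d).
(μ * φ)(326) = 0

Divisors of 326: [1, 2, 163, 326]. For each d | 326:
  d = 1: μ(1) · φ(326/1) = 1 · 162 = 162
  d = 2: μ(2) · φ(326/2) = -1 · 162 = -162
  d = 163: μ(163) · φ(326/163) = -1 · 1 = -1
  d = 326: μ(326) · φ(326/326) = 1 · 1 = 1
Summing: (μ * φ)(326) = 162 + -162 + -1 + 1 = 0.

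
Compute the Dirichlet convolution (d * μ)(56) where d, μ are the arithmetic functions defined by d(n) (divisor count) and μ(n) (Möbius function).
(d * μ)(56) = 1

Divisors of 56: [1, 2, 4, 7, 8, 14, 28, 56]. For each d | 56:
  d = 1: d(1) · μ(56/1) = 1 · 0 = 0
  d = 2: d(2) · μ(56/2) = 2 · 0 = 0
  d = 4: d(4) · μ(56/4) = 3 · 1 = 3
  d = 7: d(7) · μ(56/7) = 2 · 0 = 0
  d = 8: d(8) · μ(56/8) = 4 · -1 = -4
  d = 14: d(14) · μ(56/14) = 4 · 0 = 0
  d = 28: d(28) · μ(56/28) = 6 · -1 = -6
  d = 56: d(56) · μ(56/56) = 8 · 1 = 8
Summing: (d * μ)(56) = 0 + 0 + 3 + 0 + -4 + 0 + -6 + 8 = 1.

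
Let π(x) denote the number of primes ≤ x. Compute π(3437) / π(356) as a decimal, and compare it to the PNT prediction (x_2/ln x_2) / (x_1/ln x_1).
π(3437)/π(356) = 481/71 ≈ 6.7746;  PNT prediction ≈ 6.9660.

π(356) = 71 and π(3437) = 481, so π(3437)/π(356) ≈ 6.7746. The PNT-predicted ratio is (3437/ln(3437)) / (356/ln(356)) ≈ 6.9660. The two agree to within a few percent, as expected.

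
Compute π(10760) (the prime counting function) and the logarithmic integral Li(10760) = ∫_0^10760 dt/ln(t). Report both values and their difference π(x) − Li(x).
π(10760) = 1311;  Li(10760) ≈ 1328.32;  π(x) − Li(x) ≈ -17.32.

Direct count of primes ≤ 10760 gives π(10760) = 1311. Numerical evaluation of the logarithmic integral gives Li(10760) ≈ 1328.32. The difference π(x) − Li(x) ≈ -17.32 is typically negative for small/moderate x (Li(x) overestimates), though Littlewood's theorem shows this sign changes infinitely often.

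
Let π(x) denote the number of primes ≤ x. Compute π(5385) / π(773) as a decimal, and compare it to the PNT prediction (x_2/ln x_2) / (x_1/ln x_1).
π(5385)/π(773) = 709/137 ≈ 5.1752;  PNT prediction ≈ 5.3924.

π(773) = 137 and π(5385) = 709, so π(5385)/π(773) ≈ 5.1752. The PNT-predicted ratio is (5385/ln(5385)) / (773/ln(773)) ≈ 5.3924. The two agree to within a few percent, as expected.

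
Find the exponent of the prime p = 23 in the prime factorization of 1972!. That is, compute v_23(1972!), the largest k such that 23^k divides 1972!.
v_23(1972!) = 88

Legendre's formula: v_p(n!) = Σ_{k ≥ 1} ⌊n / p^k⌋. For p = 23, n = 1972, the terms are:
  ⌊1972/23^1⌋ = ⌊1972/23⌋ = 85
  ⌊1972/23^2⌋ = ⌊1972/529⌋ = 3
(the next term ⌊1972/23^3⌋ = 0, terminating the sum). Summing: v_23(1972!) = 85 + 3 = 88.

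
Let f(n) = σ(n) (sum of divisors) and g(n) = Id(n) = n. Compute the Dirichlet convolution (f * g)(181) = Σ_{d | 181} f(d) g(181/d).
(σ * Id)(181) = 363

Divisors of 181: [1, 181]. For each d | 181:
  d = 1: σ(1) · Id(181/1) = 1 · 181 = 181
  d = 181: σ(181) · Id(181/181) = 182 · 1 = 182
Summing: (σ * Id)(181) = 181 + 182 = 363.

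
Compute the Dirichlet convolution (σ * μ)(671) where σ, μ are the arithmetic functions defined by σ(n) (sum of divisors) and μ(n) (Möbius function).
(σ * μ)(671) = 671

Divisors of 671: [1, 11, 61, 671]. For each d | 671:
  d = 1: σ(1) · μ(671/1) = 1 · 1 = 1
  d = 11: σ(11) · μ(671/11) = 12 · -1 = -12
  d = 61: σ(61) · μ(671/61) = 62 · -1 = -62
  d = 671: σ(671) · μ(671/671) = 744 · 1 = 744
Summing: (σ * μ)(671) = 1 + -12 + -62 + 744 = 671.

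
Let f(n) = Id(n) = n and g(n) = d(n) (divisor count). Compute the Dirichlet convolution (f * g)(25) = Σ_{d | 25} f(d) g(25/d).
(Id * d)(25) = 38

Divisors of 25: [1, 5, 25]. For each d | 25:
  d = 1: Id(1) · d(25/1) = 1 · 3 = 3
  d = 5: Id(5) · d(25/5) = 5 · 2 = 10
  d = 25: Id(25) · d(25/25) = 25 · 1 = 25
Summing: (Id * d)(25) = 3 + 10 + 25 = 38.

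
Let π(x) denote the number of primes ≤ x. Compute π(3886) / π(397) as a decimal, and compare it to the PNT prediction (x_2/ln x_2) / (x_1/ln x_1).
π(3886)/π(397) = 538/78 ≈ 6.8974;  PNT prediction ≈ 7.0868.

π(397) = 78 and π(3886) = 538, so π(3886)/π(397) ≈ 6.8974. The PNT-predicted ratio is (3886/ln(3886)) / (397/ln(397)) ≈ 7.0868. The two agree to within a few percent, as expected.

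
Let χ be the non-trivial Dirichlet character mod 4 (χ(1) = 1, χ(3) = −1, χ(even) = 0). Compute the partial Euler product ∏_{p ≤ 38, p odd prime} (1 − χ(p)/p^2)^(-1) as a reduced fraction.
∏ = 136633422149134339/149104402366464000

The odd primes p ≤ 38 are [3, 5, 7, 11, 13, 17, 19, 23, 29, 31, 37]. For each, χ(p) = 1 if p ≡ 1 mod 4, χ(p) = −1 if p ≡ 3 mod 4. Taking (1 − χ(p)/p^2)^(-1) = p^2/(p^2 − χ(p)): (1 − (-1)/3^2)^(-1) · (1 − (1)/5^2)^(-1) · (1 − (-1)/7^2)^(-1) · (1 − (-1)/11^2)^(-1) · (1 − (1)/13^2)^(-1) · (1 − (1)/17^2)^(-1) · (1 − (-1)/19^2)^(-1) · (1 − (-1)/23^2)^(-1) · (1 − (1)/29^2)^(-1) · (1 − (-1)/31^2)^(-1) · (1 − (1)/37^2)^(-1) = 136633422149134339/149104402366464000.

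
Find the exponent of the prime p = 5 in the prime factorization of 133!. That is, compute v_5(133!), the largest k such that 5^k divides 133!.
v_5(133!) = 32

Legendre's formula: v_p(n!) = Σ_{k ≥ 1} ⌊n / p^k⌋. For p = 5, n = 133, the terms are:
  ⌊133/5^1⌋ = ⌊133/5⌋ = 26
  ⌊133/5^2⌋ = ⌊133/25⌋ = 5
  ⌊133/5^3⌋ = ⌊133/125⌋ = 1
(the next term ⌊133/5^4⌋ = 0, terminating the sum). Summing: v_5(133!) = 26 + 5 + 1 = 32.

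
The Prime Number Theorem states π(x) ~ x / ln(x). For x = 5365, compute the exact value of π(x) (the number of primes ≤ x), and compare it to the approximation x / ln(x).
π(5365) = 708;  x/ln(x) ≈ 624.73;  relative error ≈ 11.76%.

Directly count primes up to 5365: π(5365) = 708. The PNT approximation gives 5365/ln(5365) ≈ 5365/8.58765 ≈ 624.73. Relative error (π(x) − x/ln(x)) / π(x) ≈ 11.76%; the approximation is known to undercount slightly (Li(x) is a better estimate).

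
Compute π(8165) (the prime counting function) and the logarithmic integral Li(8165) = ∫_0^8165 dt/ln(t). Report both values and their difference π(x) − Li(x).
π(8165) = 1024;  Li(8165) ≈ 1044.75;  π(x) − Li(x) ≈ -20.75.

Direct count of primes ≤ 8165 gives π(8165) = 1024. Numerical evaluation of the logarithmic integral gives Li(8165) ≈ 1044.75. The difference π(x) − Li(x) ≈ -20.75 is typically negative for small/moderate x (Li(x) overestimates), though Littlewood's theorem shows this sign changes infinitely often.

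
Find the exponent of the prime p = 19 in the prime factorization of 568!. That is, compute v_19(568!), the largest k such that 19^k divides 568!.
v_19(568!) = 30

Legendre's formula: v_p(n!) = Σ_{k ≥ 1} ⌊n / p^k⌋. For p = 19, n = 568, the terms are:
  ⌊568/19^1⌋ = ⌊568/19⌋ = 29
  ⌊568/19^2⌋ = ⌊568/361⌋ = 1
(the next term ⌊568/19^3⌋ = 0, terminating the sum). Summing: v_19(568!) = 29 + 1 = 30.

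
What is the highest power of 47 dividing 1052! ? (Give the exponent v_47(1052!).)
v_47(1052!) = 22

Legendre's formula: v_p(n!) = Σ_{k ≥ 1} ⌊n / p^k⌋. For p = 47, n = 1052, the terms are:
  ⌊1052/47^1⌋ = ⌊1052/47⌋ = 22
(the next term ⌊1052/47^2⌋ = 0, terminating the sum). Summing: v_47(1052!) = 22 = 22.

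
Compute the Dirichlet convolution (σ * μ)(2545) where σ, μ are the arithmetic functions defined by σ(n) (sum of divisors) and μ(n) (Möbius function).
(σ * μ)(2545) = 2545

Divisors of 2545: [1, 5, 509, 2545]. For each d | 2545:
  d = 1: σ(1) · μ(2545/1) = 1 · 1 = 1
  d = 5: σ(5) · μ(2545/5) = 6 · -1 = -6
  d = 509: σ(509) · μ(2545/509) = 510 · -1 = -510
  d = 2545: σ(2545) · μ(2545/2545) = 3060 · 1 = 3060
Summing: (σ * μ)(2545) = 1 + -6 + -510 + 3060 = 2545.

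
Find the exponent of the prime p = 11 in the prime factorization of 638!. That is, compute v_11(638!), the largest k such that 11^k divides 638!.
v_11(638!) = 63

Legendre's formula: v_p(n!) = Σ_{k ≥ 1} ⌊n / p^k⌋. For p = 11, n = 638, the terms are:
  ⌊638/11^1⌋ = ⌊638/11⌋ = 58
  ⌊638/11^2⌋ = ⌊638/121⌋ = 5
(the next term ⌊638/11^3⌋ = 0, terminating the sum). Summing: v_11(638!) = 58 + 5 = 63.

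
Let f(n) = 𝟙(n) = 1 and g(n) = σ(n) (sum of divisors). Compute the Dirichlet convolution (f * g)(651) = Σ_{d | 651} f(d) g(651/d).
(𝟙 * σ)(651) = 1485

Divisors of 651: [1, 3, 7, 21, 31, 93, 217, 651]. For each d | 651:
  d = 1: 𝟙(1) · σ(651/1) = 1 · 1024 = 1024
  d = 3: 𝟙(3) · σ(651/3) = 1 · 256 = 256
  d = 7: 𝟙(7) · σ(651/7) = 1 · 128 = 128
  d = 21: 𝟙(21) · σ(651/21) = 1 · 32 = 32
  d = 31: 𝟙(31) · σ(651/31) = 1 · 32 = 32
  d = 93: 𝟙(93) · σ(651/93) = 1 · 8 = 8
  d = 217: 𝟙(217) · σ(651/217) = 1 · 4 = 4
  d = 651: 𝟙(651) · σ(651/651) = 1 · 1 = 1
Summing: (𝟙 * σ)(651) = 1024 + 256 + 128 + 32 + 32 + 8 + 4 + 1 = 1485.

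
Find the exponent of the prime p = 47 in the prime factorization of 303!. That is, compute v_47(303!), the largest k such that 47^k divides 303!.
v_47(303!) = 6

Legendre's formula: v_p(n!) = Σ_{k ≥ 1} ⌊n / p^k⌋. For p = 47, n = 303, the terms are:
  ⌊303/47^1⌋ = ⌊303/47⌋ = 6
(the next term ⌊303/47^2⌋ = 0, terminating the sum). Summing: v_47(303!) = 6 = 6.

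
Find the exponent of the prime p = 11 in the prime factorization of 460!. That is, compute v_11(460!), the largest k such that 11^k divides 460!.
v_11(460!) = 44

Legendre's formula: v_p(n!) = Σ_{k ≥ 1} ⌊n / p^k⌋. For p = 11, n = 460, the terms are:
  ⌊460/11^1⌋ = ⌊460/11⌋ = 41
  ⌊460/11^2⌋ = ⌊460/121⌋ = 3
(the next term ⌊460/11^3⌋ = 0, terminating the sum). Summing: v_11(460!) = 41 + 3 = 44.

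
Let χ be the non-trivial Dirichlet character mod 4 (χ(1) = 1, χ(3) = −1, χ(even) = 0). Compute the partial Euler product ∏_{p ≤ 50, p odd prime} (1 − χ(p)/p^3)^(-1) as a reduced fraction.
∏ = 5542372783760447569145696690995330585/5720007308274565543266215981884637184

The odd primes p ≤ 50 are [3, 5, 7, 11, 13, 17, 19, 23, 29, 31, 37, 41, 43, 47]. For each, χ(p) = 1 if p ≡ 1 mod 4, χ(p) = −1 if p ≡ 3 mod 4. Taking (1 − χ(p)/p^3)^(-1) = p^3/(p^3 − χ(p)): (1 − (-1)/3^3)^(-1) · (1 − (1)/5^3)^(-1) · (1 − (-1)/7^3)^(-1) · (1 − (-1)/11^3)^(-1) · (1 − (1)/13^3)^(-1) · (1 − (1)/17^3)^(-1) · (1 − (-1)/19^3)^(-1) · (1 − (-1)/23^3)^(-1) · (1 − (1)/29^3)^(-1) · (1 − (-1)/31^3)^(-1) · (1 − (1)/37^3)^(-1) · (1 − (1)/41^3)^(-1) · (1 − (-1)/43^3)^(-1) · (1 − (-1)/47^3)^(-1) = 5542372783760447569145696690995330585/5720007308274565543266215981884637184.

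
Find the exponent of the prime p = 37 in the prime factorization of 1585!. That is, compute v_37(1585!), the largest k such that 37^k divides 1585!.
v_37(1585!) = 43

Legendre's formula: v_p(n!) = Σ_{k ≥ 1} ⌊n / p^k⌋. For p = 37, n = 1585, the terms are:
  ⌊1585/37^1⌋ = ⌊1585/37⌋ = 42
  ⌊1585/37^2⌋ = ⌊1585/1369⌋ = 1
(the next term ⌊1585/37^3⌋ = 0, terminating the sum). Summing: v_37(1585!) = 42 + 1 = 43.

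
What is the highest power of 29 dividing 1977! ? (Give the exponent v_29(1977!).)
v_29(1977!) = 70

Legendre's formula: v_p(n!) = Σ_{k ≥ 1} ⌊n / p^k⌋. For p = 29, n = 1977, the terms are:
  ⌊1977/29^1⌋ = ⌊1977/29⌋ = 68
  ⌊1977/29^2⌋ = ⌊1977/841⌋ = 2
(the next term ⌊1977/29^3⌋ = 0, terminating the sum). Summing: v_29(1977!) = 68 + 2 = 70.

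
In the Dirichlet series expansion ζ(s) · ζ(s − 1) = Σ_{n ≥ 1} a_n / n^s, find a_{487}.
σ(487) = 488

In the product (Σ m^0/m^s)(Σ k / k^s) = Σ (Σ_{d | n} d) / n^s, the coefficient of 1/n^s is σ(n) = Σ_{d | n} d. For n = 487, divisors are [1, 487]; summing: σ(487) = 488.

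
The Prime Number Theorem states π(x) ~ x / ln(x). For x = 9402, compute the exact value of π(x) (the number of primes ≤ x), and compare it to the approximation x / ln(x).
π(9402) = 1162;  x/ln(x) ≈ 1027.69;  relative error ≈ 11.56%.

Directly count primes up to 9402: π(9402) = 1162. The PNT approximation gives 9402/ln(9402) ≈ 9402/9.14868 ≈ 1027.69. Relative error (π(x) − x/ln(x)) / π(x) ≈ 11.56%; the approximation is known to undercount slightly (Li(x) is a better estimate).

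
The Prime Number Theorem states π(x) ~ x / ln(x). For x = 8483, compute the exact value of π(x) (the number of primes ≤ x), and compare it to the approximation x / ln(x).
π(8483) = 1059;  x/ln(x) ≈ 937.78;  relative error ≈ 11.45%.

Directly count primes up to 8483: π(8483) = 1059. The PNT approximation gives 8483/ln(8483) ≈ 8483/9.04582 ≈ 937.78. Relative error (π(x) − x/ln(x)) / π(x) ≈ 11.45%; the approximation is known to undercount slightly (Li(x) is a better estimate).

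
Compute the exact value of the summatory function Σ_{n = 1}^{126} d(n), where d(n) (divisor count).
Σ_{n ≤ 126} d(n) = 635

Compute d(n) for each 1 ≤ n ≤ 126: d(1) = 1, d(2) = 2, d(3) = 2, d(4) = 3, d(5) = 2, d(6) = 4, d(7) = 2, d(8) = 4, d(9) = 3, d(10) = 4, d(11) = 2, d(12) = 6, d(13) = 2, d(14) = 4, d(15) = 4, d(16) = 5, d(17) = 2, d(18) = 6, d(19) = 2, d(20) = 6, d(21) = 4, d(22) = 4, d(23) = 2, d(24) = 8, d(25) = 3, d(26) = 4, d(27) = 4, d(28) = 6, d(29) = 2, d(30) = 8, d(31) = 2, d(32) = 6, d(33) = 4, d(34) = 4, d(35) = 4, d(36) = 9, d(37) = 2, d(38) = 4, d(39) = 4, d(40) = 8, d(41) = 2, d(42) = 8, d(43) = 2, d(44) = 6, d(45) = 6, d(46) = 4, d(47) = 2, d(48) = 10, d(49) = 3, d(50) = 6, d(51) = 4, d(52) = 6, d(53) = 2, d(54) = 8, d(55) = 4, d(56) = 8, d(57) = 4, d(58) = 4, d(59) = 2, d(60) = 12, d(61) = 2, d(62) = 4, d(63) = 6, d(64) = 7, d(65) = 4, d(66) = 8, d(67) = 2, d(68) = 6, d(69) = 4, d(70) = 8, d(71) = 2, d(72) = 12, d(73) = 2, d(74) = 4, d(75) = 6, d(76) = 6, d(77) = 4, d(78) = 8, d(79) = 2, d(80) = 10, d(81) = 5, d(82) = 4, d(83) = 2, d(84) = 12, d(85) = 4, d(86) = 4, d(87) = 4, d(88) = 8, d(89) = 2, d(90) = 12, d(91) = 4, d(92) = 6, d(93) = 4, d(94) = 4, d(95) = 4, d(96) = 12, d(97) = 2, d(98) = 6, d(99) = 6, d(100) = 9, d(101) = 2, d(102) = 8, d(103) = 2, d(104) = 8, d(105) = 8, d(106) = 4, d(107) = 2, d(108) = 12, d(109) = 2, d(110) = 8, d(111) = 4, d(112) = 10, d(113) = 2, d(114) = 8, d(115) = 4, d(116) = 6, d(117) = 6, d(118) = 4, d(119) = 4, d(120) = 16, d(121) = 3, d(122) = 4, d(123) = 4, d(124) = 6, d(125) = 4, d(126) = 12. Summing all 126 values: 635. (Dirichlet's divisor formula: Σ_{n ≤ x} d(n) = x ln(x) + (2γ − 1) x + O(√x). For x = 126, the asymptotic estimate is ≈ 628.83.)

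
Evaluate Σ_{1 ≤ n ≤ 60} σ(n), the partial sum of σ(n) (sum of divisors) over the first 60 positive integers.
Σ_{n ≤ 60} σ(n) = 3014

Compute σ(n) for each 1 ≤ n ≤ 60: σ(1) = 1, σ(2) = 3, σ(3) = 4, σ(4) = 7, σ(5) = 6, σ(6) = 12, σ(7) = 8, σ(8) = 15, σ(9) = 13, σ(10) = 18, σ(11) = 12, σ(12) = 28, σ(13) = 14, σ(14) = 24, σ(15) = 24, σ(16) = 31, σ(17) = 18, σ(18) = 39, σ(19) = 20, σ(20) = 42, σ(21) = 32, σ(22) = 36, σ(23) = 24, σ(24) = 60, σ(25) = 31, σ(26) = 42, σ(27) = 40, σ(28) = 56, σ(29) = 30, σ(30) = 72, σ(31) = 32, σ(32) = 63, σ(33) = 48, σ(34) = 54, σ(35) = 48, σ(36) = 91, σ(37) = 38, σ(38) = 60, σ(39) = 56, σ(40) = 90, σ(41) = 42, σ(42) = 96, σ(43) = 44, σ(44) = 84, σ(45) = 78, σ(46) = 72, σ(47) = 48, σ(48) = 124, σ(49) = 57, σ(50) = 93, σ(51) = 72, σ(52) = 98, σ(53) = 54, σ(54) = 120, σ(55) = 72, σ(56) = 120, σ(57) = 80, σ(58) = 90, σ(59) = 60, σ(60) = 168. Summing all 60 values: 3014. (Average order: Σ_{n ≤ x} σ(n) ~ (π²/12) x². For x = 60, (π²/12)·60² ≈ 2960.88.)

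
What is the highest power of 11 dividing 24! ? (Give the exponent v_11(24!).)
v_11(24!) = 2

Legendre's formula: v_p(n!) = Σ_{k ≥ 1} ⌊n / p^k⌋. For p = 11, n = 24, the terms are:
  ⌊24/11^1⌋ = ⌊24/11⌋ = 2
(the next term ⌊24/11^2⌋ = 0, terminating the sum). Summing: v_11(24!) = 2 = 2.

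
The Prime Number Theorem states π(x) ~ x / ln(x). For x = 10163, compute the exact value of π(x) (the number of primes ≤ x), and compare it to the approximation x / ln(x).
π(10163) = 1248;  x/ln(x) ≈ 1101.50;  relative error ≈ 11.74%.

Directly count primes up to 10163: π(10163) = 1248. The PNT approximation gives 10163/ln(10163) ≈ 10163/9.22651 ≈ 1101.50. Relative error (π(x) − x/ln(x)) / π(x) ≈ 11.74%; the approximation is known to undercount slightly (Li(x) is a better estimate).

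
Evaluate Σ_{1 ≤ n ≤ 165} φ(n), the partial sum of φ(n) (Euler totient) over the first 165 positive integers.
Σ_{n ≤ 165} φ(n) = 8314

Compute φ(n) for each 1 ≤ n ≤ 165: φ(1) = 1, φ(2) = 1, φ(3) = 2, φ(4) = 2, φ(5) = 4, φ(6) = 2, φ(7) = 6, φ(8) = 4, φ(9) = 6, φ(10) = 4, φ(11) = 10, φ(12) = 4, φ(13) = 12, φ(14) = 6, φ(15) = 8, φ(16) = 8, φ(17) = 16, φ(18) = 6, φ(19) = 18, φ(20) = 8, φ(21) = 12, φ(22) = 10, φ(23) = 22, φ(24) = 8, φ(25) = 20, φ(26) = 12, φ(27) = 18, φ(28) = 12, φ(29) = 28, φ(30) = 8, φ(31) = 30, φ(32) = 16, φ(33) = 20, φ(34) = 16, φ(35) = 24, φ(36) = 12, φ(37) = 36, φ(38) = 18, φ(39) = 24, φ(40) = 16, φ(41) = 40, φ(42) = 12, φ(43) = 42, φ(44) = 20, φ(45) = 24, φ(46) = 22, φ(47) = 46, φ(48) = 16, φ(49) = 42, φ(50) = 20, φ(51) = 32, φ(52) = 24, φ(53) = 52, φ(54) = 18, φ(55) = 40, φ(56) = 24, φ(57) = 36, φ(58) = 28, φ(59) = 58, φ(60) = 16, φ(61) = 60, φ(62) = 30, φ(63) = 36, φ(64) = 32, φ(65) = 48, φ(66) = 20, φ(67) = 66, φ(68) = 32, φ(69) = 44, φ(70) = 24, φ(71) = 70, φ(72) = 24, φ(73) = 72, φ(74) = 36, φ(75) = 40, φ(76) = 36, φ(77) = 60, φ(78) = 24, φ(79) = 78, φ(80) = 32, φ(81) = 54, φ(82) = 40, φ(83) = 82, φ(84) = 24, φ(85) = 64, φ(86) = 42, φ(87) = 56, φ(88) = 40, φ(89) = 88, φ(90) = 24, φ(91) = 72, φ(92) = 44, φ(93) = 60, φ(94) = 46, φ(95) = 72, φ(96) = 32, φ(97) = 96, φ(98) = 42, φ(99) = 60, φ(100) = 40, φ(101) = 100, φ(102) = 32, φ(103) = 102, φ(104) = 48, φ(105) = 48, φ(106) = 52, φ(107) = 106, φ(108) = 36, φ(109) = 108, φ(110) = 40, φ(111) = 72, φ(112) = 48, φ(113) = 112, φ(114) = 36, φ(115) = 88, φ(116) = 56, φ(117) = 72, φ(118) = 58, φ(119) = 96, φ(120) = 32, φ(121) = 110, φ(122) = 60, φ(123) = 80, φ(124) = 60, φ(125) = 100, φ(126) = 36, φ(127) = 126, φ(128) = 64, φ(129) = 84, φ(130) = 48, φ(131) = 130, φ(132) = 40, φ(133) = 108, φ(134) = 66, φ(135) = 72, φ(136) = 64, φ(137) = 136, φ(138) = 44, φ(139) = 138, φ(140) = 48, φ(141) = 92, φ(142) = 70, φ(143) = 120, φ(144) = 48, φ(145) = 112, φ(146) = 72, φ(147) = 84, φ(148) = 72, φ(149) = 148, φ(150) = 40, φ(151) = 150, φ(152) = 72, φ(153) = 96, φ(154) = 60, φ(155) = 120, φ(156) = 48, φ(157) = 156, φ(158) = 78, φ(159) = 104, φ(160) = 64, φ(161) = 132, φ(162) = 54, φ(163) = 162, φ(164) = 80, φ(165) = 80. Summing all 165 values: 8314. (Average order: Σ_{n ≤ x} φ(n) ~ (3/π²) x². For x = 165, (3/π²)·165² ≈ 8275.41.)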